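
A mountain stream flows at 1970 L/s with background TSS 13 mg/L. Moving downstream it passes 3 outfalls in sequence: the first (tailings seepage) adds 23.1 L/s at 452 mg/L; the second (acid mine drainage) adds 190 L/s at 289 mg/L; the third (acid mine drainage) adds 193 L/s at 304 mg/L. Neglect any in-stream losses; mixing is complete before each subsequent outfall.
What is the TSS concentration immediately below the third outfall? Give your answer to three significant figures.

Outfall 1: combined Q = 1993 L/s; C = (1970·13.00 + 23.10·452.0)/1993 = 18.09 mg/L.
Outfall 2: combined Q = 2183 L/s; C = (1993·18.09 + 190.0·289.0)/2183 = 41.67 mg/L.
Outfall 3: combined Q = 2376 L/s; C = (2183·41.67 + 193.0·304.0)/2376 = 62.97 mg/L.

63.0 mg/L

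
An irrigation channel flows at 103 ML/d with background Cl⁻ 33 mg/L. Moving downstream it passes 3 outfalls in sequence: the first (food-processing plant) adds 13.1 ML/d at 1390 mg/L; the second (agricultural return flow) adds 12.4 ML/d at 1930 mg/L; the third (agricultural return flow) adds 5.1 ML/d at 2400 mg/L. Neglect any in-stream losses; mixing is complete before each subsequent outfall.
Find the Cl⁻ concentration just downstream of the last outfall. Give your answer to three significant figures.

After outfall 1: Q = 103.0 + 13.10 = 116.1 ML/d; C = (103.0·33.00 + 13.10·1390)/116.1 = 186.1 mg/L.
After outfall 2: Q = 116.1 + 12.40 = 128.5 ML/d; C = (116.1·186.1 + 12.40·1930)/128.5 = 354.4 mg/L.
After outfall 3: Q = 128.5 + 5.100 = 133.6 ML/d; C = (128.5·354.4 + 5.100·2400)/133.6 = 432.5 mg/L.

432 mg/L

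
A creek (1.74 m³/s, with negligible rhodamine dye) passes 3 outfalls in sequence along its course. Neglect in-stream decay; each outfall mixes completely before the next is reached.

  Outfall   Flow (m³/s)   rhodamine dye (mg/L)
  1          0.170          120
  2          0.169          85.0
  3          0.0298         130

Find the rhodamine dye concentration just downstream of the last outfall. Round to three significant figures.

Outfall 1: combined Q = 1.910 m³/s; C = (1.740·0 + 0.1700·120.0)/1.910 = 10.68 mg/L.
Outfall 2: combined Q = 2.079 m³/s; C = (1.910·10.68 + 0.1690·85.00)/2.079 = 16.72 mg/L.
Outfall 3: combined Q = 2.109 m³/s; C = (2.079·16.72 + 0.02980·130.0)/2.109 = 18.32 mg/L.

18.3 mg/L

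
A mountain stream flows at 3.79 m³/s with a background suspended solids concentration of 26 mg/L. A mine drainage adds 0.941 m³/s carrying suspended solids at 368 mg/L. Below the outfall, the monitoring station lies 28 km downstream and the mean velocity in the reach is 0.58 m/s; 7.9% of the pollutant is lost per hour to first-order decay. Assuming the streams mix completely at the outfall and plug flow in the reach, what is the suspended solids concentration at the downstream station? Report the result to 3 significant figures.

Flow-weighted average: C = (3.790·26.00 + 0.9410·368.0) / 4.731 = 444.8/4.731 = 94.02 mg/L.
Travel time t = 28·1000 / 0.58 = 48280 s = 13.41 h.
7.9%/h lost → k = −ln(1 − 0.079) = 0.08230 h⁻¹.
Applying C = C₀e^(−kt): 94.02 × 0.3317 = 31.19 mg/L.

31.2 mg/L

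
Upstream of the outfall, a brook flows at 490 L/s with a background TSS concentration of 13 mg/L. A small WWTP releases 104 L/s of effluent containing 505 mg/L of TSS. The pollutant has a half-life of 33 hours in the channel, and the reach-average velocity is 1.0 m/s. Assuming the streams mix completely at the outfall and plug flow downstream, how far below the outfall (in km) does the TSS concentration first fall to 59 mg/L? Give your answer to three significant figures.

89.0 km

Mass balance: C = (490.0·13.00 + 104.0·505.0) / 594.0 = 58890/594.0 = 99.14 mg/L.
Half-life 33 h → k = ln 2 / 33 = 0.02100 h⁻¹ = 0.5041 d⁻¹.
Set 99.14·exp(−k·t) = 59 → t = ln(99.14/59)/k = 88950 s = 24.71 h.
Distance = v·t = 1.0·88950 = 88950 m = 88.95 km.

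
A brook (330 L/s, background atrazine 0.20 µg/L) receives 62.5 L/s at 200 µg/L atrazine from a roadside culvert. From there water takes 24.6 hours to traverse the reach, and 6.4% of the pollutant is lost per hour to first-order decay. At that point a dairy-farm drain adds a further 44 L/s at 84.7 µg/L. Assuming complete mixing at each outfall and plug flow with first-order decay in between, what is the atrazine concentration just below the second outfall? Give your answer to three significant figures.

14.2 µg/L

Flow-weighted average: C = (330.0·0.2000 + 62.50·200.0) / 392.5 = 12570/392.5 = 32.02 µg/L; combined flow 392.5 L/s.
6.4%/h lost → k = −ln(1 − 0.064) = 0.06614 h⁻¹.
Decay over the reach: 32.02·exp(−kt) = 32.02·0.1965 = 6.291 µg/L.
At the second outfall, C = (392.5·6.291 + 44.00·84.70) / (392.5 + 44.00) = 14.20 µg/L.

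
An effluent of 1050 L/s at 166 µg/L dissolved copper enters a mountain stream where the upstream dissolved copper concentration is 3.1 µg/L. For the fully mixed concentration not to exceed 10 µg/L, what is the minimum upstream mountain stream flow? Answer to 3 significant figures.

23700 L/s

Set C_mix = 10: (Q·3.100 + 1050·166.0) / (Q + 1050) = 10
→ Q = 1050·(166.0 − 10)/(10 − 3.100) = 23740 L/s.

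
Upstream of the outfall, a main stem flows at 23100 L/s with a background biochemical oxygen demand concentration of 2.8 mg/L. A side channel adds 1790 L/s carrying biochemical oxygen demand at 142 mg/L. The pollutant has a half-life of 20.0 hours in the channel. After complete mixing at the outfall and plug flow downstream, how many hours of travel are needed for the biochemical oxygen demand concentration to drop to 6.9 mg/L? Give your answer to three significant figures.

17.9 h

Mixed concentration C = ΣQC/ΣQ = (23100·2.800 + 1790·142.0) / 24890 = 318900/24890 = 12.81 mg/L.
Half-life 20.0 h → k = ln 2 / 20.0 = 0.03466 h⁻¹ = 0.8318 d⁻¹.
12.81·exp(−k·t) = 6.9 → t = ln(12.81/6.9)/k = 64270 s = 17.85 h.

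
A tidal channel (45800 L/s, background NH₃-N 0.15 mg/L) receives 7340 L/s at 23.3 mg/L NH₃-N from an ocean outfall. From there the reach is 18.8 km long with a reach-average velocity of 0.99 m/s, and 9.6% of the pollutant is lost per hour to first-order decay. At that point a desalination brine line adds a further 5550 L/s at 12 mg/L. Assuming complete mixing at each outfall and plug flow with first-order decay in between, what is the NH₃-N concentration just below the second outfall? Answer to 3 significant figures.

Mass balance: C = (45800·0.1500 + 7340·23.30) / 53140 = 177900/53140 = 3.348 mg/L; combined flow 53140 L/s.
Travel time t = 18.8·1000 / 0.99 = 18990 s = 5.275 h.
9.6%/h lost → k = −ln(1 − 0.096) = 0.1009 h⁻¹.
First-order decay: C = 3.348·exp(−k·t) = 3.348·0.5872 = 1.966 mg/L.
Second outfall: C = (53140·1.966 + 5550·12.00)/58690 = 2.915 mg/L.

2.91 mg/L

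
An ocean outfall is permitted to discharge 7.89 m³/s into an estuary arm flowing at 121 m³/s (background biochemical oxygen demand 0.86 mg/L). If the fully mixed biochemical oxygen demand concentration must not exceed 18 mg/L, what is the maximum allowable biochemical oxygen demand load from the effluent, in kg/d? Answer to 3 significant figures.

Mass balance at the limit: 121.0·0.8600 + 7.890·Cₑ = 128.9·18 → Cₑ = 280.9 mg/L.
Load = 7.890 m³/s × 280.9 g/m³ × 86 400 s/d = 191500 kg/d.

191000 kg/d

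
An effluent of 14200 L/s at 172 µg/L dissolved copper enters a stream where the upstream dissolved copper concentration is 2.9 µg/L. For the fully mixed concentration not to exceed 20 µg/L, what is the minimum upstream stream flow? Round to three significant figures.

Set C_mix = 20: (Q·2.900 + 14200·172.0) / (Q + 14200) = 20
→ Q = 14200·(172.0 − 20)/(20 − 2.900) = 126200 L/s.

126000 L/s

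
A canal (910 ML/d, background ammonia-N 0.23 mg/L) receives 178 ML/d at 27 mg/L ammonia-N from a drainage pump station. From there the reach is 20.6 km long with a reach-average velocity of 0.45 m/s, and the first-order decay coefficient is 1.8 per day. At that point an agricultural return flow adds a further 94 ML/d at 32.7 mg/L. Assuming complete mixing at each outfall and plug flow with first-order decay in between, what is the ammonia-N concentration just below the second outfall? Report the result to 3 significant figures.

Mixed concentration C = ΣQC/ΣQ = (910.0·0.2300 + 178.0·27.00) / 1088 = 5015/1088 = 4.610 mg/L; combined flow 1088 ML/d.
Travel time t = 20.6·1000 / 0.45 = 45780 s = 12.72 h.
Applying C = C₀e^(−kt): 4.610 × 0.3853 = 1.776 mg/L.
Second outfall: C = (1088·1.776 + 94.00·32.70)/1182 = 4.235 mg/L.

4.24 mg/L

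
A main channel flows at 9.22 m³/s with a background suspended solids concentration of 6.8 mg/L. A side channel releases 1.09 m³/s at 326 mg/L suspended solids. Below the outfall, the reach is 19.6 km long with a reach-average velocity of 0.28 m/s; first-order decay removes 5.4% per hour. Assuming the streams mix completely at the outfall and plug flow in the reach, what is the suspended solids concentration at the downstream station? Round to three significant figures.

Flow-weighted average: C = (9.220·6.800 + 1.090·326.0) / 10.31 = 418.0/10.31 = 40.55 mg/L.
Travel time t = 19.6·1000 / 0.28 = 70000 s = 19.44 h.
5.4%/h lost → k = −ln(1 − 0.054) = 0.05551 h⁻¹.
First-order decay: C = 40.55·exp(−k·t) = 40.55·0.3398 = 13.78 mg/L.

13.8 mg/L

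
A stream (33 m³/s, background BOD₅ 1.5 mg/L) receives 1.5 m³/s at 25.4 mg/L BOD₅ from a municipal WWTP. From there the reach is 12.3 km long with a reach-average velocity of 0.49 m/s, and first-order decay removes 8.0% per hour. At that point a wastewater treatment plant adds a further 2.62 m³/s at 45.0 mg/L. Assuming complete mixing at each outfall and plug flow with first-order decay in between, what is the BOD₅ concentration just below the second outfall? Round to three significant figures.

4.50 mg/L

After mixing, C = (33.00·1.500 + 1.500·25.40) / 34.50 = 87.60/34.50 = 2.539 mg/L; combined flow 34.50 m³/s.
Travel time t = 12.3·1000 / 0.49 = 25100 s = 6.973 h.
8.0%/h lost → k = −ln(1 − 0.08) = 0.08338 h⁻¹.
First-order decay: C = 2.539·exp(−k·t) = 2.539·0.5591 = 1.420 mg/L.
Second outfall: C = (34.50·1.420 + 2.620·45.00)/37.12 = 4.496 mg/L.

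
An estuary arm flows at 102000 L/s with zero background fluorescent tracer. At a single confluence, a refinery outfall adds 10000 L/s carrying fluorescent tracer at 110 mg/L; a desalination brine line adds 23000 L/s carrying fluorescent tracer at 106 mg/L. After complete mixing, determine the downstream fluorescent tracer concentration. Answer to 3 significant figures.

26.2 mg/L

Flow-weighted average: C = (102000·0 + 10000·110.0 + 23000·106.0) / 135000 = 3538000/135000 = 26.21 mg/L.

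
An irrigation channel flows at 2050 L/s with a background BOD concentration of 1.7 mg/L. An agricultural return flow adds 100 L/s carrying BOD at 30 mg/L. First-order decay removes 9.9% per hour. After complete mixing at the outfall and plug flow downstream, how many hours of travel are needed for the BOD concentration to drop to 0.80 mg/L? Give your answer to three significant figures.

12.7 h

Mixed concentration C = ΣQC/ΣQ = (2050·1.700 + 100.0·30.00) / 2150 = 6485/2150 = 3.016 mg/L.
9.9%/h lost → k = −ln(1 − 0.099) = 0.1043 h⁻¹.
3.016·exp(−k·t) = 0.80 → t = ln(3.016/0.80)/k = 45830 s = 12.73 h.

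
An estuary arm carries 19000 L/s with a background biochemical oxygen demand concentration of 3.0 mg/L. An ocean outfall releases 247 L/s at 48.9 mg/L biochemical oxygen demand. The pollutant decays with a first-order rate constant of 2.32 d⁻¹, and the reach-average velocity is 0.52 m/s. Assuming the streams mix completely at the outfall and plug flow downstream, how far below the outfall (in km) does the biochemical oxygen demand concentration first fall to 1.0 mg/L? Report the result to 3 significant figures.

24.7 km

After mixing, C = (19000·3.000 + 247.0·48.90) / 19250 = 69080/19250 = 3.589 mg/L.
Set 3.589·exp(−k·t) = 1.0 → t = ln(3.589/1.0)/k = 47590 s = 13.22 h.
Distance = v·t = 0.52·47590 = 24750 m = 24.75 km.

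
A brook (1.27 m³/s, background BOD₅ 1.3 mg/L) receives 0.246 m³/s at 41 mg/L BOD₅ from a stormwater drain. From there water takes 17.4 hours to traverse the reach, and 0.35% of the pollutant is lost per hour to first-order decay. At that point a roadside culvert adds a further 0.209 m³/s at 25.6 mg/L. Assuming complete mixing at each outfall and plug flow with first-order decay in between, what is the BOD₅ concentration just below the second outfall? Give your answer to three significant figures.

Mass balance: C = (1.270·1.300 + 0.2460·41.00) / 1.516 = 11.74/1.516 = 7.742 mg/L; combined flow 1.516 m³/s.
0.35%/h lost → k = −ln(1 − 0.0035) = 0.003506 h⁻¹.
Decay over the reach: 7.742·exp(−kt) = 7.742·0.9408 = 7.284 mg/L.
Second outfall: C = (1.516·7.284 + 0.2090·25.60)/1.725 = 9.503 mg/L.

9.50 mg/L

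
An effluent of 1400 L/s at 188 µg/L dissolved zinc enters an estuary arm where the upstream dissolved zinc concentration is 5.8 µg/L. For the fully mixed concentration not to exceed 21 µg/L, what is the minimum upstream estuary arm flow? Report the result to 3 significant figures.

15400 L/s

Set C_mix = 21: (Q·5.800 + 1400·188.0) / (Q + 1400) = 21
→ Q = 1400·(188.0 − 21)/(21 − 5.800) = 15380 L/s.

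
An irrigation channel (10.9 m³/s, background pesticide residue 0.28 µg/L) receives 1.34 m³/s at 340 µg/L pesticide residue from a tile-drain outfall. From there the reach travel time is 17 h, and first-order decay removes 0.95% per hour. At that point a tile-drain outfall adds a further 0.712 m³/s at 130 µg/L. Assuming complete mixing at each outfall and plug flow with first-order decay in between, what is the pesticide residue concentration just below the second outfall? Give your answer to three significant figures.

37.3 µg/L

Conservation of mass: C = (10.90·0.2800 + 1.340·340.0) / 12.24 = 458.7/12.24 = 37.47 µg/L; combined flow 12.24 m³/s.
0.95%/h lost → k = −ln(1 − 0.0095) = 0.009545 h⁻¹.
Applying C = C₀e^(−kt): 37.47 × 0.8502 = 31.86 µg/L.
At the second outfall, C = (12.24·31.86 + 0.7120·130.0) / (12.24 + 0.7120) = 37.25 µg/L.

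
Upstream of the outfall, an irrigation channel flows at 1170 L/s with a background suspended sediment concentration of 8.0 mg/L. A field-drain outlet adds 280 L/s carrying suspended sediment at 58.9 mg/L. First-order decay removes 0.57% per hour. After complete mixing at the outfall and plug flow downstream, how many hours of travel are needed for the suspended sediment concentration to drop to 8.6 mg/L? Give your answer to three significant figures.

128 h

Mass balance: C = (1170·8.000 + 280.0·58.90) / 1450 = 25850/1450 = 17.83 mg/L.
0.57%/h lost → k = −ln(1 − 0.0057) = 0.005716 h⁻¹.
17.83·exp(−k·t) = 8.6 → t = ln(17.83/8.6)/k = 459100 s = 127.5 h.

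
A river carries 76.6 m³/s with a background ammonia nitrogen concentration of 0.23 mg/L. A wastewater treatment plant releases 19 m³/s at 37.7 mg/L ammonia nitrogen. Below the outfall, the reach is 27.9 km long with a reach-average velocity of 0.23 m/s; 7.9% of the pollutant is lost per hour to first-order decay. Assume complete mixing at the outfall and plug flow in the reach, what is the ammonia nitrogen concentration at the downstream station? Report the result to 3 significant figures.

0.480 mg/L

Mixed concentration C = ΣQC/ΣQ = (76.60·0.2300 + 19.00·37.70) / 95.60 = 733.9/95.60 = 7.677 mg/L.
Travel time t = 27.9·1000 / 0.23 = 121300 s = 33.70 h.
7.9%/h lost → k = −ln(1 − 0.079) = 0.08230 h⁻¹.
Decay over the reach: 7.677·exp(−kt) = 7.677·0.06247 = 0.4796 mg/L.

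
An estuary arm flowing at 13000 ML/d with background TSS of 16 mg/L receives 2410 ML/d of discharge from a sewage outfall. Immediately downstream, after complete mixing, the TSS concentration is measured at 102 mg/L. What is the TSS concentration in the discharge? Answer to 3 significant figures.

566 mg/L

Mass balance: 13000·16.00 + 2410·Cₑ = 15410·102.0
→ Cₑ = (15410·102.0 − 13000·16.00) / 2410 = 565.9 mg/L.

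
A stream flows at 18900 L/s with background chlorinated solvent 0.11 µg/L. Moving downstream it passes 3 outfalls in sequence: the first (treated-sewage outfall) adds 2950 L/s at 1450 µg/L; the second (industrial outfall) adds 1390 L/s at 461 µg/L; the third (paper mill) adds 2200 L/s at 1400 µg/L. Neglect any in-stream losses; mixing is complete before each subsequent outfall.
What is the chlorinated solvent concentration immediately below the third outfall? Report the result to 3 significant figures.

314 µg/L

Below outfall 1: Q → 21850 L/s, C = (18900·0.1100 + 2950·1450)/21850 = 195.9 µg/L.
Below outfall 2: Q → 23240 L/s, C = (21850·195.9 + 1390·461.0)/23240 = 211.7 µg/L.
Below outfall 3: Q → 25440 L/s, C = (23240·211.7 + 2200·1400)/25440 = 314.5 µg/L.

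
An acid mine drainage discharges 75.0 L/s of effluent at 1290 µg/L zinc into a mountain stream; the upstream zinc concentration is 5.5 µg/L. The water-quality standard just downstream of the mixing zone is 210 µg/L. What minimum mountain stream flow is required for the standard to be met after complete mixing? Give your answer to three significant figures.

396 L/s

Set C_mix = 210: (Q·5.500 + 75.00·1290) / (Q + 75.00) = 210
→ Q = 75.00·(1290 − 210)/(210 − 5.500) = 396.1 L/s.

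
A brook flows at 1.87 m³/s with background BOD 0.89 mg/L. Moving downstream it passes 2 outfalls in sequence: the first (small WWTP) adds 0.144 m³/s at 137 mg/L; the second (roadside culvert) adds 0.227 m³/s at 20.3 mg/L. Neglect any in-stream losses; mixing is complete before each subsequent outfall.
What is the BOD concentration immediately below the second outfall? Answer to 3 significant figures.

11.6 mg/L

Below outfall 1: Q → 2.014 m³/s, C = (1.870·0.8900 + 0.1440·137.0)/2.014 = 10.62 mg/L.
Below outfall 2: Q → 2.241 m³/s, C = (2.014·10.62 + 0.2270·20.30)/2.241 = 11.60 mg/L.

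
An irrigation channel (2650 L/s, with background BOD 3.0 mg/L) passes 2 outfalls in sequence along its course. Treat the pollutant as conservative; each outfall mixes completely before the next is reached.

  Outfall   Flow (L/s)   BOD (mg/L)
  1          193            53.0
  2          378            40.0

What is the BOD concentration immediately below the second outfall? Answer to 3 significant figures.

Outfall 1: combined Q = 2843 L/s; C = (2650·3.000 + 193.0·53.00)/2843 = 6.394 mg/L.
Outfall 2: combined Q = 3221 L/s; C = (2843·6.394 + 378.0·40.00)/3221 = 10.34 mg/L.

10.3 mg/L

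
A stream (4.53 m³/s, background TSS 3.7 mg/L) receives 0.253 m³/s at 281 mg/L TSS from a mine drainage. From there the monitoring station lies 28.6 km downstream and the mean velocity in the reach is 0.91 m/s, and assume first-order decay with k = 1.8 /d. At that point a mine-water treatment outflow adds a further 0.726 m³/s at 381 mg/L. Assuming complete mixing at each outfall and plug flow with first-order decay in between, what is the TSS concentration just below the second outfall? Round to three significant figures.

58.5 mg/L

After mixing, C = (4.530·3.700 + 0.2530·281.0) / 4.783 = 87.85/4.783 = 18.37 mg/L; combined flow 4.783 m³/s.
Travel time t = 28.6·1000 / 0.91 = 31430 s = 8.730 h.
First-order decay: C = 18.37·exp(−k·t) = 18.37·0.5196 = 9.543 mg/L.
Second outfall: C = (4.783·9.543 + 0.7260·381.0)/5.509 = 58.50 mg/L.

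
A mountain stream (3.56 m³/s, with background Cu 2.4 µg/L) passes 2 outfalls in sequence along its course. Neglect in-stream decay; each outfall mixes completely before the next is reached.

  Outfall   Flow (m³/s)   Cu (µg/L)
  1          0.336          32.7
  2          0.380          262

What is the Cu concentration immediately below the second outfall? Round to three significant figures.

27.9 µg/L

After outfall 1: Q = 3.560 + 0.3360 = 3.896 m³/s; C = (3.560·2.400 + 0.3360·32.70)/3.896 = 5.013 µg/L.
After outfall 2: Q = 3.896 + 0.3800 = 4.276 m³/s; C = (3.896·5.013 + 0.3800·262.0)/4.276 = 27.85 µg/L.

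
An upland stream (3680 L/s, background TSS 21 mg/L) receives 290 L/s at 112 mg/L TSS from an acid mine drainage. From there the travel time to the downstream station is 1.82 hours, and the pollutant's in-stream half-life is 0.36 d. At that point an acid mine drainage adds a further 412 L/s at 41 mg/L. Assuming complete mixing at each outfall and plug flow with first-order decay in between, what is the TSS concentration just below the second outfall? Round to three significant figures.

Mixed concentration C = ΣQC/ΣQ = (3680·21.00 + 290.0·112.0) / 3970 = 109800/3970 = 27.65 mg/L; combined flow 3970 L/s.
Half-life 0.36 d → k = ln 2 / 0.36 = 1.925 d⁻¹.
After decay, C = 27.65 × e^(−kt) = 27.65 × 0.8641 = 23.89 mg/L.
At the second outfall, C = (3970·23.89 + 412.0·41.00) / (3970 + 412.0) = 25.50 mg/L.

25.5 mg/L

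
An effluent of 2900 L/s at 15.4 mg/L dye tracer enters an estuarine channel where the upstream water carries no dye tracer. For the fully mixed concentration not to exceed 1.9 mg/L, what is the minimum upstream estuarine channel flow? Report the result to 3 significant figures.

20600 L/s

Set C_mix = 1.9: (Q·0 + 2900·15.40) / (Q + 2900) = 1.9
→ Q = 2900·(15.40 − 1.9)/(1.9 − 0) = 20610 L/s.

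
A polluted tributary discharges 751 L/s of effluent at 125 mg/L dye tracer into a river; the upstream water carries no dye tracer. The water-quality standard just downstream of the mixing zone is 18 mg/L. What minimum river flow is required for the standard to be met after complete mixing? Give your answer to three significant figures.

Set C_mix = 18: (Q·0 + 751.0·125.0) / (Q + 751.0) = 18
→ Q = 751.0·(125.0 − 18)/(18 − 0) = 4464 L/s.

4460 L/s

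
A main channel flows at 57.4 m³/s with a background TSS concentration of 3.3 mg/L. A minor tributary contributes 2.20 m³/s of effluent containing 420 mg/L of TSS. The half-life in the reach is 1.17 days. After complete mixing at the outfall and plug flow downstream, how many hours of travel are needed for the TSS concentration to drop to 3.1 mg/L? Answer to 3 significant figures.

Flow-weighted average: C = (57.40·3.300 + 2.200·420.0) / 59.60 = 1113/59.60 = 18.68 mg/L.
Half-life 1.17 d → k = ln 2 / 1.17 = 0.5924 d⁻¹.
18.68·exp(−k·t) = 3.1 → t = ln(18.68/3.1)/k = 261900 s = 72.76 h.

72.8 h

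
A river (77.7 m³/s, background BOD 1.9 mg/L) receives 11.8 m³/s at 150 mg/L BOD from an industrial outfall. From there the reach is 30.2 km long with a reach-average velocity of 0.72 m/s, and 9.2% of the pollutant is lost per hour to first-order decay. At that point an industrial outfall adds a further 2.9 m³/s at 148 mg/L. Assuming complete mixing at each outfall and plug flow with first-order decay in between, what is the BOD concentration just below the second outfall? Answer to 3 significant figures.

11.4 mg/L

Mass balance: C = (77.70·1.900 + 11.80·150.0) / 89.50 = 1918/89.50 = 21.43 mg/L; combined flow 89.50 m³/s.
Travel time t = 30.2·1000 / 0.72 = 41940 s = 11.65 h.
9.2%/h lost → k = −ln(1 − 0.092) = 0.09651 h⁻¹.
Decay over the reach: 21.43·exp(−kt) = 21.43·0.3248 = 6.960 mg/L.
At the second outfall, C = (89.50·6.960 + 2.900·148.0) / (89.50 + 2.900) = 11.39 mg/L.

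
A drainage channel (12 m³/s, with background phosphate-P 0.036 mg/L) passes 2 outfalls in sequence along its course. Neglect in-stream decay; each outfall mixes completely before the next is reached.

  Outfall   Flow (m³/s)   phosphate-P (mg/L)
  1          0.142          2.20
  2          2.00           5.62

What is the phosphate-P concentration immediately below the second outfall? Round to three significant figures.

Below outfall 1: Q → 12.14 m³/s, C = (12.00·0.03600 + 0.1420·2.200)/12.14 = 0.06131 mg/L.
Below outfall 2: Q → 14.14 m³/s, C = (12.14·0.06131 + 2.000·5.620)/14.14 = 0.8474 mg/L.

0.847 mg/L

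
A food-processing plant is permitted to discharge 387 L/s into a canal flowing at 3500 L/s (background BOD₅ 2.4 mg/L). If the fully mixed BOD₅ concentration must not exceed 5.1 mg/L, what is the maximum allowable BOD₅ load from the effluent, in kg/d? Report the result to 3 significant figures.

987 kg/d

Mass balance at the limit: 3500·2.400 + 387.0·Cₑ = 3887·5.1 → Cₑ = 29.52 mg/L.
387.0 L/s = 0.3870 m³/s. Load = 0.3870 m³/s × 29.52 g/m³ × 86 400 s/d = 987.0 kg/d.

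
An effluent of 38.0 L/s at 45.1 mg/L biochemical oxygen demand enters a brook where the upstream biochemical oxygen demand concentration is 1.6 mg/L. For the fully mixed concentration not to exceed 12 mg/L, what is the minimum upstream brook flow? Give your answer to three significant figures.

121 L/s

Set C_mix = 12: (Q·1.600 + 38.00·45.10) / (Q + 38.00) = 12
→ Q = 38.00·(45.10 − 12)/(12 − 1.600) = 120.9 L/s.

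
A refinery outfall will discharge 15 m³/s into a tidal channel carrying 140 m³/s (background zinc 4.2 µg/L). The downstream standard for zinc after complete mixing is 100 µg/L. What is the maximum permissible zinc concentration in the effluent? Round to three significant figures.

At the limit, (Qr·Cr + Qe·Cₑ)/(Qr + Qe) = 100:
Cₑ = (155.0·100 − 140.0·4.200) / 15.00 = 994.1 µg/L.

994 µg/L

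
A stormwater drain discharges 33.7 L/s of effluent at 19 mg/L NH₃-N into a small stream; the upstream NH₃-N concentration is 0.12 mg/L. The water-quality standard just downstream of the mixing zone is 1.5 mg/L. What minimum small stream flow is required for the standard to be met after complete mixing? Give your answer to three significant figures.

Set C_mix = 1.5: (Q·0.1200 + 33.70·19.00) / (Q + 33.70) = 1.5
→ Q = 33.70·(19.00 − 1.5)/(1.5 − 0.1200) = 427.4 L/s.

427 L/s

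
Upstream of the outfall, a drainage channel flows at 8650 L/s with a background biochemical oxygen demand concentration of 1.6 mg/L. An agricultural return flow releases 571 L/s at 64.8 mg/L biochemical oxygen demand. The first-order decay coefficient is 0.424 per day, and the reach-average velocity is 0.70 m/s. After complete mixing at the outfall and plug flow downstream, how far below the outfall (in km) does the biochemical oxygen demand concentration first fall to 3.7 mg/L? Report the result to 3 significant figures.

Mass balance: C = (8650·1.600 + 571.0·64.80) / 9221 = 50840/9221 = 5.514 mg/L.
Set 5.514·exp(−k·t) = 3.7 → t = ln(5.514/3.7)/k = 81280 s = 22.58 h.
Distance = v·t = 0.70·81280 = 56900 m = 56.90 km.

56.9 km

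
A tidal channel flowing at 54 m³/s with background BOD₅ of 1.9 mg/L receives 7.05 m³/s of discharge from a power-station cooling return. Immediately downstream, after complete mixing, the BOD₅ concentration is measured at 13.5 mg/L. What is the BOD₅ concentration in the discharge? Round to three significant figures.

102 mg/L

Mass balance: 54.00·1.900 + 7.050·Cₑ = 61.05·13.50
→ Cₑ = (61.05·13.50 − 54.00·1.900) / 7.050 = 102.4 mg/L.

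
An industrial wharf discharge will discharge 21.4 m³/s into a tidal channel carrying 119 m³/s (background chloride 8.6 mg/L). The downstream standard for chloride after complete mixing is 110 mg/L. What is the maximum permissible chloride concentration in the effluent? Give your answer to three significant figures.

At the limit, (Qr·Cr + Qe·Cₑ)/(Qr + Qe) = 110:
Cₑ = (140.4·110 − 119.0·8.600) / 21.40 = 673.9 mg/L.

674 mg/L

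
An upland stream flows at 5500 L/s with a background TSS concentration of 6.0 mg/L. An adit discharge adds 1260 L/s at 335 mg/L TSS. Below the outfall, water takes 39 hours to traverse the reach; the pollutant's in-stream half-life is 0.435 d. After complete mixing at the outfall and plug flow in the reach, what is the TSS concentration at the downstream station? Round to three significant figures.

After mixing, C = (5500·6.000 + 1260·335.0) / 6760 = 455100/6760 = 67.32 mg/L.
Half-life 0.435 d → k = ln 2 / 0.435 = 1.593 d⁻¹.
After decay, C = 67.32 × e^(−kt) = 67.32 × 0.07507 = 5.054 mg/L.

5.05 mg/L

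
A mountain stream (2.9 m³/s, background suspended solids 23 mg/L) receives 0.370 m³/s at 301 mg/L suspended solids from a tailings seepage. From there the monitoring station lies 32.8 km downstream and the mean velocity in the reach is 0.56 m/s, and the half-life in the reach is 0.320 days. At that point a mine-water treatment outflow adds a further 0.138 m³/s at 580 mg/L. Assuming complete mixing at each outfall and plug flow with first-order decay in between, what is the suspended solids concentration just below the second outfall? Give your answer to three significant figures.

35.5 mg/L

Mass balance: C = (2.900·23.00 + 0.3700·301.0) / 3.270 = 178.1/3.270 = 54.46 mg/L; combined flow 3.270 m³/s.
Travel time t = 32.8·1000 / 0.56 = 58570 s = 16.27 h.
Half-life 0.320 d → k = ln 2 / 0.320 = 2.166 d⁻¹.
Applying C = C₀e^(−kt): 54.46 × 0.2303 = 12.54 mg/L.
Second outfall: C = (3.270·12.54 + 0.1380·580.0)/3.408 = 35.52 mg/L.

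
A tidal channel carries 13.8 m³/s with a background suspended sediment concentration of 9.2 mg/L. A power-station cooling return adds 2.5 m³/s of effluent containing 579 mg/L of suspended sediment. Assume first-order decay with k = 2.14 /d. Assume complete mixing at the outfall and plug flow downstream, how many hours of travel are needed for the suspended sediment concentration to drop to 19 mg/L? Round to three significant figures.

18.2 h

After mixing, C = (13.80·9.200 + 2.500·579.0) / 16.30 = 1574/16.30 = 96.59 mg/L.
96.59·exp(−k·t) = 19 → t = ln(96.59/19)/k = 65650 s = 18.24 h.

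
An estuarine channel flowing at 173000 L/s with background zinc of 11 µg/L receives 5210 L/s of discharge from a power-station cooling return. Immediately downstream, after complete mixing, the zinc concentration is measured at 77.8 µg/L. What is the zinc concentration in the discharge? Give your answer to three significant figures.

2300 µg/L

Mass balance: 173000·11.00 + 5210·Cₑ = 178200·77.80
→ Cₑ = (178200·77.80 − 173000·11.00) / 5210 = 2296 µg/L.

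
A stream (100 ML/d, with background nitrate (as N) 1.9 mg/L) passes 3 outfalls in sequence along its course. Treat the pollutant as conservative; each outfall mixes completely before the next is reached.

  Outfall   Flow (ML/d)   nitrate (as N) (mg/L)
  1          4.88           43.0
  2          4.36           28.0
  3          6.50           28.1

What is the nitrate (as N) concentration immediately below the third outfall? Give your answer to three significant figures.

Outfall 1: combined Q = 104.9 ML/d; C = (100.0·1.900 + 4.880·43.00)/104.9 = 3.812 mg/L.
Outfall 2: combined Q = 109.2 ML/d; C = (104.9·3.812 + 4.360·28.00)/109.2 = 4.778 mg/L.
Outfall 3: combined Q = 115.7 ML/d; C = (109.2·4.778 + 6.500·28.10)/115.7 = 6.088 mg/L.

6.09 mg/L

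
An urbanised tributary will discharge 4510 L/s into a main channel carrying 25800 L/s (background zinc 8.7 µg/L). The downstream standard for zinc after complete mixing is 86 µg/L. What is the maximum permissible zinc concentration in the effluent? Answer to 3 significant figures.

528 µg/L

At the limit, (Qr·Cr + Qe·Cₑ)/(Qr + Qe) = 86:
Cₑ = (30310·86 − 25800·8.700) / 4510 = 528.2 µg/L.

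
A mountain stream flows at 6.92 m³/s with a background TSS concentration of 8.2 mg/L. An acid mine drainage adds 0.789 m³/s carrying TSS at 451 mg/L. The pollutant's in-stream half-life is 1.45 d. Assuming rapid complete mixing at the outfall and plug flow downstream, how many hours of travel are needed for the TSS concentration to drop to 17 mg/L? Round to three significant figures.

After mixing, C = (6.920·8.200 + 0.7890·451.0) / 7.709 = 412.6/7.709 = 53.52 mg/L.
Half-life 1.45 d → k = ln 2 / 1.45 = 0.4780 d⁻¹.
53.52·exp(−k·t) = 17 → t = ln(53.52/17)/k = 207300 s = 57.58 h.

57.6 h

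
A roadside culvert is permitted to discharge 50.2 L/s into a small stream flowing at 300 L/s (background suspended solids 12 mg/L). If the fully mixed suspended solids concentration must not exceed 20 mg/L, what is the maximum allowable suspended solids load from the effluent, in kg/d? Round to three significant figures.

294 kg/d

Mass balance at the limit: 300.0·12.00 + 50.20·Cₑ = 350.2·20 → Cₑ = 67.81 mg/L.
50.20 L/s = 0.05020 m³/s. Load = 0.05020 m³/s × 67.81 g/m³ × 86 400 s/d = 294.1 kg/d.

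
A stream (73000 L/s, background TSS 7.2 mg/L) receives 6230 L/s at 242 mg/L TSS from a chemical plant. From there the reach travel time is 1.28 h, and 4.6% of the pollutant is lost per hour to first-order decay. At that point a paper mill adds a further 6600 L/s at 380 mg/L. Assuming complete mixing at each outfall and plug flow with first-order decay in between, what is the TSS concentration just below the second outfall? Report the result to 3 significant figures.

51.5 mg/L

Conservation of mass: C = (73000·7.200 + 6230·242.0) / 79230 = 2033000/79230 = 25.66 mg/L; combined flow 79230 L/s.
4.6%/h lost → k = −ln(1 − 0.046) = 0.04709 h⁻¹.
Decay over the reach: 25.66·exp(−kt) = 25.66·0.9415 = 24.16 mg/L.
At the second outfall, C = (79230·24.16 + 6600·380.0) / (79230 + 6600) = 51.52 mg/L.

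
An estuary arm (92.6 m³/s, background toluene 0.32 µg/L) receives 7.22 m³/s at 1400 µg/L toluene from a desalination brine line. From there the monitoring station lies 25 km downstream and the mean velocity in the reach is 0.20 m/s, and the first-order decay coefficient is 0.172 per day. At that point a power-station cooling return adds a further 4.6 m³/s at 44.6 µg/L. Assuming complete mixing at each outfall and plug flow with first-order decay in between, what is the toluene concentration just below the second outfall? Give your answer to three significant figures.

Conservation of mass: C = (92.60·0.3200 + 7.220·1400) / 99.82 = 10140/99.82 = 101.6 µg/L; combined flow 99.82 m³/s.
Travel time t = 25·1000 / 0.20 = 125000 s = 34.72 h.
Applying C = C₀e^(−kt): 101.6 × 0.7797 = 79.19 µg/L.
Second outfall: C = (99.82·79.19 + 4.600·44.60)/104.4 = 77.66 µg/L.

77.7 µg/L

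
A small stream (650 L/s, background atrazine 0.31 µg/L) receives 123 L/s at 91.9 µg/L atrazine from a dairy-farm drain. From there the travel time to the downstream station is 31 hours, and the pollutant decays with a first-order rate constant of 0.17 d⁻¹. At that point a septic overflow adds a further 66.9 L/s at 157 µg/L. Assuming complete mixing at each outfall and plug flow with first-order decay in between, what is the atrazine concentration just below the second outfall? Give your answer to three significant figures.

23.5 µg/L

Flow-weighted average: C = (650.0·0.3100 + 123.0·91.90) / 773.0 = 11510/773.0 = 14.88 µg/L; combined flow 773.0 L/s.
Applying C = C₀e^(−kt): 14.88 × 0.8029 = 11.95 µg/L.
Second outfall: C = (773.0·11.95 + 66.90·157.0)/839.9 = 23.50 µg/L.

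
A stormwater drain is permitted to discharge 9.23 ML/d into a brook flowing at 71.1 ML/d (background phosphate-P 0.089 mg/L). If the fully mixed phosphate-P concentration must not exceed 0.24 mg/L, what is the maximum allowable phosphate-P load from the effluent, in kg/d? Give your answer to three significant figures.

Mass balance at the limit: 71.10·0.08900 + 9.230·Cₑ = 80.33·0.24 → Cₑ = 1.403 mg/L.
9.230 ML/d = 0.1068 m³/s. Load = 0.1068 m³/s × 1.403 g/m³ × 86 400 s/d = 12.95 kg/d.

13.0 kg/d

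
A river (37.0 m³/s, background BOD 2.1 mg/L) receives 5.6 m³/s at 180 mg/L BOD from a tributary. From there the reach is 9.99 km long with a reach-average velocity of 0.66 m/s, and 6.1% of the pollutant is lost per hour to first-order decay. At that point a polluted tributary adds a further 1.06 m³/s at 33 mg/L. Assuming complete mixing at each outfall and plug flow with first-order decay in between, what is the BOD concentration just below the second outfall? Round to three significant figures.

19.9 mg/L

Flow-weighted average: C = (37.00·2.100 + 5.600·180.0) / 42.60 = 1086/42.60 = 25.49 mg/L; combined flow 42.60 m³/s.
Travel time t = 9.99·1000 / 0.66 = 15140 s = 4.205 h.
6.1%/h lost → k = −ln(1 − 0.061) = 0.06294 h⁻¹.
Applying C = C₀e^(−kt): 25.49 × 0.7675 = 19.56 mg/L.
At the second outfall, C = (42.60·19.56 + 1.060·33.00) / (42.60 + 1.060) = 19.89 mg/L.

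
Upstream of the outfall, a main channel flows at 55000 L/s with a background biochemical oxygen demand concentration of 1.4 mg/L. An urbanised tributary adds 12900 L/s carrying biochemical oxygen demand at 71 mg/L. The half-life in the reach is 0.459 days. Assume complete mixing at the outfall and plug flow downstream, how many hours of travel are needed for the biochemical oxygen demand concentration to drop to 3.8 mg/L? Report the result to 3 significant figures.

21.4 h

Mass balance: C = (55000·1.400 + 12900·71.00) / 67900 = 992900/67900 = 14.62 mg/L.
Half-life 0.459 d → k = ln 2 / 0.459 = 1.510 d⁻¹.
14.62·exp(−k·t) = 3.8 → t = ln(14.62/3.8)/k = 77100 s = 21.42 h.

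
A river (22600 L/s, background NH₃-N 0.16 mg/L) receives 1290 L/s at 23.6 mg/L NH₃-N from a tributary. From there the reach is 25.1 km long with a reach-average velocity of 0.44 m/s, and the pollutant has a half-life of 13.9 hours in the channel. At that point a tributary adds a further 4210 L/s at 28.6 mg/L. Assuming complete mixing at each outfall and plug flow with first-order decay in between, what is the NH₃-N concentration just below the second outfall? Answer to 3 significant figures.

4.83 mg/L

Conservation of mass: C = (22600·0.1600 + 1290·23.60) / 23890 = 34060/23890 = 1.426 mg/L; combined flow 23890 L/s.
Travel time t = 25.1·1000 / 0.44 = 57050 s = 15.85 h.
Half-life 13.9 h → k = ln 2 / 13.9 = 0.04987 h⁻¹ = 1.197 d⁻¹.
Applying C = C₀e^(−kt): 1.426 × 0.4538 = 0.6469 mg/L.
Second outfall: C = (23890·0.6469 + 4210·28.60)/28100 = 4.835 mg/L.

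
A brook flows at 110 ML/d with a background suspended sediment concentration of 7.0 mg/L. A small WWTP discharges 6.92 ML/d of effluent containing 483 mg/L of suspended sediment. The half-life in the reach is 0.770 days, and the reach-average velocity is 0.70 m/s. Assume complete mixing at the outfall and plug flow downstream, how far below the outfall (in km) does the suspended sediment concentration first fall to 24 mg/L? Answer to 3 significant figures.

25.7 km

Flow-weighted average: C = (110.0·7.000 + 6.920·483.0) / 116.9 = 4112/116.9 = 35.17 mg/L.
Half-life 0.770 d → k = ln 2 / 0.770 = 0.9002 d⁻¹.
Set 35.17·exp(−k·t) = 24 → t = ln(35.17/24)/k = 36680 s = 10.19 h.
Distance = v·t = 0.70·36680 = 25680 m = 25.68 km.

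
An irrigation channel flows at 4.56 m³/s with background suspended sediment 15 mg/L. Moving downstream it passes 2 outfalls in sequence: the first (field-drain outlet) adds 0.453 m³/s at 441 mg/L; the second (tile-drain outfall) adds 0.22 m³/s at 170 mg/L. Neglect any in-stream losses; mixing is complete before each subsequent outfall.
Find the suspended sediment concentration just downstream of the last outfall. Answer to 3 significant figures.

58.4 mg/L

Below outfall 1: Q → 5.013 m³/s, C = (4.560·15.00 + 0.4530·441.0)/5.013 = 53.50 mg/L.
Below outfall 2: Q → 5.233 m³/s, C = (5.013·53.50 + 0.2200·170.0)/5.233 = 58.39 mg/L.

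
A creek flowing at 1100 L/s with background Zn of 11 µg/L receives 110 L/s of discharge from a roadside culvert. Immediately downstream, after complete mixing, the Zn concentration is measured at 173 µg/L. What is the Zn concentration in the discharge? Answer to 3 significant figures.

Mass balance: 1100·11.00 + 110.0·Cₑ = 1210·173.0
→ Cₑ = (1210·173.0 − 1100·11.00) / 110.0 = 1793 µg/L.

1790 µg/L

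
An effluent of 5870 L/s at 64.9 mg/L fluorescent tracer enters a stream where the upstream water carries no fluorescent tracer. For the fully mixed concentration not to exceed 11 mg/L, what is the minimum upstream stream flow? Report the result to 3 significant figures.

Set C_mix = 11: (Q·0 + 5870·64.90) / (Q + 5870) = 11
→ Q = 5870·(64.90 − 11)/(11 − 0) = 28760 L/s.

28800 L/s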